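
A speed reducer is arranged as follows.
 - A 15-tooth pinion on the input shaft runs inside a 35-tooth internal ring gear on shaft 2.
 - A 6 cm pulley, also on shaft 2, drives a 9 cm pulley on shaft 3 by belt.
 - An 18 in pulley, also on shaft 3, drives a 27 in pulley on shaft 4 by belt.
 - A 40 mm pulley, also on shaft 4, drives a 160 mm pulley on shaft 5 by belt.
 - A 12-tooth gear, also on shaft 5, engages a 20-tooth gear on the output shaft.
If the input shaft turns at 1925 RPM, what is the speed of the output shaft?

the input shaft → shaft 2 (internal gear, 35/15): 1925 ÷ 2.3333 = 825 RPM
shaft 2 → shaft 3 (belt, 9/6): 825 ÷ 1.5 = 550 RPM
shaft 3 → shaft 4 (belt, 27/18): 550 ÷ 1.5 = 366.67 RPM
shaft 4 → shaft 5 (belt, 160/40): 366.67 ÷ 4 = 91.667 RPM
shaft 5 → the output shaft (gear mesh, 20/12): 91.667 ÷ 1.6667 = 55 RPM

55 RPM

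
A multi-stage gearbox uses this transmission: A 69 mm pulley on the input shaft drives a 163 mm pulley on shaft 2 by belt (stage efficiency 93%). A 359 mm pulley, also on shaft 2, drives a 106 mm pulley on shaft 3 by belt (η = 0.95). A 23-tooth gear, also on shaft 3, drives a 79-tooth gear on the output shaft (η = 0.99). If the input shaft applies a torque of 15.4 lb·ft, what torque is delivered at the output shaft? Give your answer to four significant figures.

32.27 lb·ft

Belt: ratio = 163/69 = 2.3623; torque at shaft 2 = 15.4 × 2.3623 × 0.93 = 33.833 lb·ft.
Belt: ratio = 106/359 = 0.29526; torque at shaft 3 = 33.833 × 0.29526 × 0.95 = 9.4902 lb·ft.
Gear mesh: ratio = 79/23 = 3.4348; torque at the output shaft = 9.4902 × 3.4348 × 0.99 = 32.271 lb·ft.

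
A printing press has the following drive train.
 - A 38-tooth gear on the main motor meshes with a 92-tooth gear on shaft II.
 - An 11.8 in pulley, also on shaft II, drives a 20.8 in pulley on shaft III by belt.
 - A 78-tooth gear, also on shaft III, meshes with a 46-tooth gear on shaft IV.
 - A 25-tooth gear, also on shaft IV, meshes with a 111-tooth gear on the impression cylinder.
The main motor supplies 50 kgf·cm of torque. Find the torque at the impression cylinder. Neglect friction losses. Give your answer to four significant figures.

After the gear mesh (92/38): 50 × 2.4211 = 121.05 kgf·cm
After the belt (20.8/11.8): 121.05 × 1.7627 = 213.38 kgf·cm
After the gear mesh (46/78): 213.38 × 0.58974 = 125.84 kgf·cm
After the gear mesh (111/25): 125.84 × 4.44 = 558.73 kgf·cm

558.7 kgf·cm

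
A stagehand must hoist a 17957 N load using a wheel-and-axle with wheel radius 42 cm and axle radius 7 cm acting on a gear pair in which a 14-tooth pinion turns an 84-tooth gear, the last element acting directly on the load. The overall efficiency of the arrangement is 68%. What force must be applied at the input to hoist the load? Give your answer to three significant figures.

734 N

Wheel-and-axle MA = R/r = 42/7 = 6.
Gear pair MA = 84/14 = 6.
Combined ideal MA = 6 × 6 = 36.
Actual MA = 36 × 0.68 = 24.48.
Effort = load / actual MA = 17957 / 24.48 = 733.54 N.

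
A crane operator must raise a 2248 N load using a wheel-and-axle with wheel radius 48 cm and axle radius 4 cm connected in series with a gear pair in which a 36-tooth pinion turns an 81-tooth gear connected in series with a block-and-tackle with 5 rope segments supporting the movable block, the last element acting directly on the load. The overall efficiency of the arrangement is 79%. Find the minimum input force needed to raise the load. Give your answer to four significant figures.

Wheel-and-axle MA = R/r = 48/4 = 12.
Gear pair MA = 81/36 = 2.25.
Block-and-tackle MA = number of supporting rope parts = 5.
Combined ideal MA = 12 × 2.25 × 5 = 135.
Actual MA = 135 × 0.79 = 106.65.
Effort = load / actual MA = 2248 / 106.65 = 21.078 N.

21.08 N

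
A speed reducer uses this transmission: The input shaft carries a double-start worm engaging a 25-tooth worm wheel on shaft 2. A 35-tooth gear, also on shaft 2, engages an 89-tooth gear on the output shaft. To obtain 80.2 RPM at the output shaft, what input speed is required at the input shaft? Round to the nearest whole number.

Overall ratio R = 12.5 × 2.5429 = 31.786.
Required input speed = output speed × R = 80.2 × 31.786 = 2549.2 RPM.

2549 RPM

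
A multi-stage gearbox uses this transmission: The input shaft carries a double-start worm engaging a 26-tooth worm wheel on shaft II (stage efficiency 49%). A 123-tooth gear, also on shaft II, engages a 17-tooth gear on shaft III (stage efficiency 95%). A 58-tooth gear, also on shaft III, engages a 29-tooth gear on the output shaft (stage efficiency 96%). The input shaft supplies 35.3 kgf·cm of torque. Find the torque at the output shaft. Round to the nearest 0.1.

14.2 kgf·cm

Worm: ratio = 26/2 = 13; torque at shaft II = 35.3 × 13 × 0.49 = 224.86 kgf·cm.
Gear mesh: ratio = 17/123 = 0.13821; torque at shaft III = 224.86 × 0.13821 × 0.95 = 29.524 kgf·cm.
Gear mesh: ratio = 29/58 = 0.5; torque at the output shaft = 29.524 × 0.5 × 0.96 = 14.172 kgf·cm.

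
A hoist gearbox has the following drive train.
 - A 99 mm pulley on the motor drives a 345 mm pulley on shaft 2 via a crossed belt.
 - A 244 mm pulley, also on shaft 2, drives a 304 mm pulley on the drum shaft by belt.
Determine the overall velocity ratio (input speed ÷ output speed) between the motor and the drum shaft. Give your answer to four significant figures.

4.342

Each stage contributes driven/driver: belt 345/99 = 3.4848, belt 304/244 = 1.2459.
Overall: 3.4848 × 1.2459 = 4.3418.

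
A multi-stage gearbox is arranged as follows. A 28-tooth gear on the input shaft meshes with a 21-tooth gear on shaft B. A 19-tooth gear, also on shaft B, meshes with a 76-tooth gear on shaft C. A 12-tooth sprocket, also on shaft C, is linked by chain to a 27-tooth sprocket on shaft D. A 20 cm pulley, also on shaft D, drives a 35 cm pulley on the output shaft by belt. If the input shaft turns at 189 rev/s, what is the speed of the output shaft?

gear mesh 21/28 = 0.75 → 189/0.75 = 252 rev/s
gear mesh 76/19 = 4 → 252/4 = 63 rev/s
chain 27/12 = 2.25 → 63/2.25 = 28 rev/s
belt 35/20 = 1.75 → 28/1.75 = 16 rev/s

16 rev/s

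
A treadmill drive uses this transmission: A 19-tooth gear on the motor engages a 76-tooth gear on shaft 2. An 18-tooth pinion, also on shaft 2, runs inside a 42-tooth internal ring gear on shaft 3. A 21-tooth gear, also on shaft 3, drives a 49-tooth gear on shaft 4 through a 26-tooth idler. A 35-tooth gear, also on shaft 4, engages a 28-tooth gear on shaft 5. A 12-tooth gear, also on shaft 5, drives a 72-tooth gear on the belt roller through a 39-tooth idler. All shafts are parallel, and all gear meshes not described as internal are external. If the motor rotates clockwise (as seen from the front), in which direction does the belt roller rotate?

clockwise

the motor → shaft 2: external mesh, 1 reversal → CCW.
shaft 2 → shaft 3: internal mesh, same direction → CCW.
shaft 3 → shaft 4: driver → idler → driven is 2 external meshes, 2 reversals → CCW.
shaft 4 → shaft 5: external mesh, 1 reversal → CW.
shaft 5 → the belt roller: driver → idler → driven is 2 external meshes, 2 reversals → CW.
6 reversals in total — an even number — so the belt roller turns the same way as the motor.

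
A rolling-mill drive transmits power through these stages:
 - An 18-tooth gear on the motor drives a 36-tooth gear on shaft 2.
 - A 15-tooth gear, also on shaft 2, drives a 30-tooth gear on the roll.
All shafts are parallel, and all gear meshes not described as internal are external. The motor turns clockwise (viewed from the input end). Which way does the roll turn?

clockwise

the motor → shaft 2: external mesh, 1 reversal → CCW.
shaft 2 → the roll: external mesh, 1 reversal → CW.
2 reversals in total — an even number — so the roll turns the same way as the motor.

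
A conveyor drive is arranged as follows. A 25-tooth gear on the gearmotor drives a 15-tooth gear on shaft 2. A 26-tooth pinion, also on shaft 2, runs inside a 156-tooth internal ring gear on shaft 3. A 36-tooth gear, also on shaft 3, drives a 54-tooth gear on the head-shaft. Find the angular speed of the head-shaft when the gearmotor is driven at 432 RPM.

80 RPM

gear mesh 15/25 = 0.6 → 432/0.6 = 720 RPM
internal gear 156/26 = 6 → 720/6 = 120 RPM
gear mesh 54/36 = 1.5 → 120/1.5 = 80 RPM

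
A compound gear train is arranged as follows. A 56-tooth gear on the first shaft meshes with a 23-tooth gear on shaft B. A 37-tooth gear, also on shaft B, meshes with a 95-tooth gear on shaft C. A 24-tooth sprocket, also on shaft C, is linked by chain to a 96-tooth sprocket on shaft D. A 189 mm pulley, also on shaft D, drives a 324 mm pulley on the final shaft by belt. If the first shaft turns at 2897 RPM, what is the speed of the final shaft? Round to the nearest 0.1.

gear mesh 23/56 = 0.41071 → 2897/0.41071 = 7053.6 RPM
gear mesh 95/37 = 2.5676 → 7053.6/2.5676 = 2747.2 RPM
chain 96/24 = 4 → 2747.2/4 = 686.79 RPM
belt 324/189 = 1.7143 → 686.79/1.7143 = 400.63 RPM

400.6 RPM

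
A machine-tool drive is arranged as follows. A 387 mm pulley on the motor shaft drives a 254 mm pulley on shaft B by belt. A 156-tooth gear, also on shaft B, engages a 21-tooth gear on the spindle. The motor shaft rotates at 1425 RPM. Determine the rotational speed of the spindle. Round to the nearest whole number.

the motor shaft → shaft B (belt, 254/387): 1425 ÷ 0.65633 = 2171.2 RPM
shaft B → the spindle (gear mesh, 21/156): 2171.2 ÷ 0.13462 = 16129 RPM

16129 RPM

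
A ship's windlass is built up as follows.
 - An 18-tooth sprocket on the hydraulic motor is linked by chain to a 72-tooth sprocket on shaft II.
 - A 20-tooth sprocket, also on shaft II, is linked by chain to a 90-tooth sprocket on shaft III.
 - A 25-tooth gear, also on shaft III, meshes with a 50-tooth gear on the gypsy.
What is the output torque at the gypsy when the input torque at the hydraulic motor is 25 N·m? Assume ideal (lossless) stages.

900 N·m

chain 72/18 = 4 → τ = 25·4 = 100 N·m
chain 90/20 = 4.5 → τ = 100·4.5 = 450 N·m
gear mesh 50/25 = 2 → τ = 450·2 = 900 N·m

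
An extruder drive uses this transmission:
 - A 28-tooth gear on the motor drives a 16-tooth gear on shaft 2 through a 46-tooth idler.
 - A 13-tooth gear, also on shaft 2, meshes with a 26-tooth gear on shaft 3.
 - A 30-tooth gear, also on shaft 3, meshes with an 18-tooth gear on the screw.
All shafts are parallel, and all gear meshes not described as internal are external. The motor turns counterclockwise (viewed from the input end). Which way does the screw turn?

the motor → shaft 2: driver → idler → driven is 2 external meshes, 2 reversals → CCW.
shaft 2 → shaft 3: external mesh, 1 reversal → CW.
shaft 3 → the screw: external mesh, 1 reversal → CCW.
4 reversals in total — an even number — so the screw turns the same way as the motor.

counterclockwise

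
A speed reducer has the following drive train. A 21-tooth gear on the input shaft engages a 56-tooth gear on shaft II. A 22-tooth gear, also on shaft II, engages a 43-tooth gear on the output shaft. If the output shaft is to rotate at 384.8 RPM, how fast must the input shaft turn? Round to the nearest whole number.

Overall ratio R = 2.6667 × 1.9545 = 5.2121.
Required input speed = output speed × R = 384.8 × 5.2121 = 2005.6 RPM.

2006 RPM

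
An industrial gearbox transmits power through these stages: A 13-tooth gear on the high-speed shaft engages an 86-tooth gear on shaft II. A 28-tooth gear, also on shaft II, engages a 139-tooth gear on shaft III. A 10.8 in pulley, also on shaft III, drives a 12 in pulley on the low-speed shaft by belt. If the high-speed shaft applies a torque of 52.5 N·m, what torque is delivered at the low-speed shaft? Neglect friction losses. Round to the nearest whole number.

1916 N·m

Gear mesh: ratio = 86/13 = 6.6154; torque at shaft II = 52.5 × 6.6154 = 347.31 N·m.
Gear mesh: ratio = 139/28 = 4.9643; torque at shaft III = 347.31 × 4.9643 = 1724.1 N·m.
Belt: ratio = 12/10.8 = 1.1111; torque at the low-speed shaft = 1724.1 × 1.1111 = 1915.7 N·m.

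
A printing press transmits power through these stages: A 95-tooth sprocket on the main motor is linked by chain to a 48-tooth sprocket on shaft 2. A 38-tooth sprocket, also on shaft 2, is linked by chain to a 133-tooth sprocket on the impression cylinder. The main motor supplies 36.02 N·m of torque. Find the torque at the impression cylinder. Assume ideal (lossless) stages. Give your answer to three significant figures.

Chain: ratio = 48/95 = 0.50526; torque at shaft 2 = 36.02 × 0.50526 = 18.2 N·m.
Chain: ratio = 133/38 = 3.5; torque at the impression cylinder = 18.2 × 3.5 = 63.699 N·m.

63.7 N·m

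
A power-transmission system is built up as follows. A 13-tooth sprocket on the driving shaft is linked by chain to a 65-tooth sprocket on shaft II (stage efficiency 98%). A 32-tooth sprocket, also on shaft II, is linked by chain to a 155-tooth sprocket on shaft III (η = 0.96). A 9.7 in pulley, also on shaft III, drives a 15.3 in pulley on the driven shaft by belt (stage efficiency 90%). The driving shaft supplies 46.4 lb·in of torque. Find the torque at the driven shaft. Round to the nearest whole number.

Chain: ratio = 65/13 = 5; torque at shaft II = 46.4 × 5 × 0.98 = 227.36 lb·in.
Chain: ratio = 155/32 = 4.8438; torque at shaft III = 227.36 × 4.8438 × 0.96 = 1057.2 lb·in.
Belt: ratio = 15.3/9.7 = 1.5773; torque at the driven shaft = 1057.2 × 1.5773 × 0.90 = 1500.8 lb·in.

1501 lb·in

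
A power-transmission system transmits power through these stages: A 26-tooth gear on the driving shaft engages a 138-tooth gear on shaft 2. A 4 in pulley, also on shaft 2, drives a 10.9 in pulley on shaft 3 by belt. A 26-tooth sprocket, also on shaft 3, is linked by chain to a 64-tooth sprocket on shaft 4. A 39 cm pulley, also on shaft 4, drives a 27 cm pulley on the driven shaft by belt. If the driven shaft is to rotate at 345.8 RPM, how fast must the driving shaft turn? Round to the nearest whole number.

8523 RPM

Overall ratio R = 5.3077 × 2.725 × 2.4615 × 0.69231 = 24.648.
Required input speed = output speed × R = 345.8 × 24.648 = 8523.2 RPM.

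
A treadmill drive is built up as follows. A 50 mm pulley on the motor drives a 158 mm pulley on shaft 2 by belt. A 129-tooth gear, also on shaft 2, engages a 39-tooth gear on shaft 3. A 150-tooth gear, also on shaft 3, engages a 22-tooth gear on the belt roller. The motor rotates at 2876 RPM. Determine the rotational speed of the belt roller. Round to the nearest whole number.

the motor → shaft 2 (belt, 158/50): 2876 ÷ 3.16 = 910.13 RPM
shaft 2 → shaft 3 (gear mesh, 39/129): 910.13 ÷ 0.30233 = 3010.4 RPM
shaft 3 → the belt roller (gear mesh, 22/150): 3010.4 ÷ 0.14667 = 20526 RPM

20526 RPM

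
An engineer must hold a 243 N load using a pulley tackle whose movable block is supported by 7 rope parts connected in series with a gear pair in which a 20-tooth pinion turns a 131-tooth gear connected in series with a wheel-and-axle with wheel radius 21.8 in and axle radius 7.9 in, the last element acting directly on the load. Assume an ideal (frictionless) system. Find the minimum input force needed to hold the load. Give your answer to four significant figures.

Block-and-tackle MA = number of supporting rope parts = 7.
Gear pair MA = 131/20 = 6.55.
Wheel-and-axle MA = R/r = 21.8/7.9 = 2.7595.
Combined ideal MA = 7 × 6.55 × 2.7595 = 126.52.
Effort = load / MA = 243 / 126.52 = 1.9206 N.

1.921 N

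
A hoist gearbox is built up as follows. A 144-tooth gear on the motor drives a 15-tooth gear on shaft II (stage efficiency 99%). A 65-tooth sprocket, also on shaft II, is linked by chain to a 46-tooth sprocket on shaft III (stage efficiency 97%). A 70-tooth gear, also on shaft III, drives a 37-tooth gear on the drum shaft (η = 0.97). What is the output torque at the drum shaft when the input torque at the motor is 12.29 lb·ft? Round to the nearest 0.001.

0.446 lb·ft

After the gear mesh (15/144): 12.29 × 0.10417 × 0.99 = 1.2674 lb·ft
After the chain (46/65): 1.2674 × 0.70769 × 0.97 = 0.87003 lb·ft
After the gear mesh (37/70): 0.87003 × 0.52857 × 0.97 = 0.44607 lb·ft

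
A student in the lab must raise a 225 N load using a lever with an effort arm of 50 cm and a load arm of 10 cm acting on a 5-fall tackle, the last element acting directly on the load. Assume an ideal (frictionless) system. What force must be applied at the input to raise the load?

9 N

Lever MA = effort arm / load arm = 50/10 = 5.
Block-and-tackle MA = number of supporting rope parts = 5.
Combined ideal MA = 5 × 5 = 25.
Effort = load / MA = 225 / 25 = 9 N.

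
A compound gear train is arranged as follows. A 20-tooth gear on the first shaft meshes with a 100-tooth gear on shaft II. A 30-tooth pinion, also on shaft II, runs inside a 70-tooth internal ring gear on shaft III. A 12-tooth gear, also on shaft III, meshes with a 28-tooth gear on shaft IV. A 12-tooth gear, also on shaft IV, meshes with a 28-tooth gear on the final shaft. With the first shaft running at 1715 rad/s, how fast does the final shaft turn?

27 rad/s

the first shaft → shaft II (gear mesh, 100/20): 1715 ÷ 5 = 343 rad/s
shaft II → shaft III (internal gear, 70/30): 343 ÷ 2.3333 = 147 rad/s
shaft III → shaft IV (gear mesh, 28/12): 147 ÷ 2.3333 = 63 rad/s
shaft IV → the final shaft (gear mesh, 28/12): 63 ÷ 2.3333 = 27 rad/s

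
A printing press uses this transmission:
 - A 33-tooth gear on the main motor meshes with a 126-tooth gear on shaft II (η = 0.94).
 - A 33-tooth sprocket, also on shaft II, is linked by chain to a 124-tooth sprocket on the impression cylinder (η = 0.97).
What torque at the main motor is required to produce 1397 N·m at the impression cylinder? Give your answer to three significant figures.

107 N·m

Overall ratio R = 3.8182 × 3.7576 = 14.347; overall efficiency η = 0.94 × 0.97 = 0.9118.
Input torque = output torque / (R × η) = 1397 / (14.347 × 0.9118) = 106.79 N·m.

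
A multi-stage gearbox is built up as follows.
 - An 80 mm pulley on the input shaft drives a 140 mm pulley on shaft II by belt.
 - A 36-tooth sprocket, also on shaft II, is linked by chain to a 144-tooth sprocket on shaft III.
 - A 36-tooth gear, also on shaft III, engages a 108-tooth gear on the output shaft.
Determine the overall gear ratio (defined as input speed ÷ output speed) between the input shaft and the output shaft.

21

Each stage contributes driven/driver: belt 140/80 = 1.75, chain 144/36 = 4, gear mesh 108/36 = 3.
Overall: 1.75 × 4 × 3 = 21.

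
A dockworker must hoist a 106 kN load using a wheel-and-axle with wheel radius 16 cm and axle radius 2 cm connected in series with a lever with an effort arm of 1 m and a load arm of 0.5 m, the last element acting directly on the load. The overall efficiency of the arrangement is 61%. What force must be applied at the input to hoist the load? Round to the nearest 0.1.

10.9 kN

Wheel-and-axle MA = R/r = 16/2 = 8.
Lever MA = effort arm / load arm = 1/0.5 = 2.
Combined ideal MA = 8 × 2 = 16.
Actual MA = 16 × 0.61 = 9.76.
Effort = load / actual MA = 106 / 9.76 = 10.861 kN.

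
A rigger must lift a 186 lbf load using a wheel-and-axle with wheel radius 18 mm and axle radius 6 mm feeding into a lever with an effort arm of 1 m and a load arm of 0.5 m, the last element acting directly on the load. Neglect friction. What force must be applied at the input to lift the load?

Wheel-and-axle MA = R/r = 18/6 = 3.
Lever MA = effort arm / load arm = 1/0.5 = 2.
Combined ideal MA = 3 × 2 = 6.
Effort = load / MA = 186 / 6 = 31 lbf.

31 lbf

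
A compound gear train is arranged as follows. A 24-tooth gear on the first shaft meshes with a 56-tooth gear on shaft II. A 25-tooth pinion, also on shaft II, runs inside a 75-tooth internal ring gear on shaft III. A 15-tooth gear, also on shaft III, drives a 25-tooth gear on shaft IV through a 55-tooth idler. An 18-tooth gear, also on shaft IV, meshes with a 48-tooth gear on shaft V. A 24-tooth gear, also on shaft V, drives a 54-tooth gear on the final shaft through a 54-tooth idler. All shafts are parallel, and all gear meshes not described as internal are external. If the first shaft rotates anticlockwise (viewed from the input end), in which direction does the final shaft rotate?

anticlockwise

the first shaft → shaft II: external mesh, 1 reversal → CW.
shaft II → shaft III: internal mesh, same direction → CW.
shaft III → shaft IV: driver → idler → driven is 2 external meshes, 2 reversals → CW.
shaft IV → shaft V: external mesh, 1 reversal → CCW.
shaft V → the final shaft: driver → idler → driven is 2 external meshes, 2 reversals → CCW.
6 reversals in total — an even number — so the final shaft turns the same way as the first shaft.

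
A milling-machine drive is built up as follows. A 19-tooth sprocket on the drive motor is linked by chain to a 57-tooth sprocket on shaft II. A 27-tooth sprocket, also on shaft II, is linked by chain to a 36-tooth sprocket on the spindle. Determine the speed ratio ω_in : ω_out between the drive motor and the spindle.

4

Each stage contributes driven/driver: chain 57/19 = 3, chain 36/27 = 1.3333.
Overall: 3 × 1.3333 = 4.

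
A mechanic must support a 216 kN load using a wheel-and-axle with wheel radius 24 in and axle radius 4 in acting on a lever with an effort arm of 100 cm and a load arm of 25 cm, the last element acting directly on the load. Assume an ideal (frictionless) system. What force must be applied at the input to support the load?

Wheel-and-axle MA = R/r = 24/4 = 6.
Lever MA = effort arm / load arm = 100/25 = 4.
Combined ideal MA = 6 × 4 = 24.
Effort = load / MA = 216 / 24 = 9 kN.

9 kN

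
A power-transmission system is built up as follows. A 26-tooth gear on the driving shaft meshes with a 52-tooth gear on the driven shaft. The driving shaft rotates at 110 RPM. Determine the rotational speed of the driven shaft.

Gear mesh: ratio = 52/26 = 2, so the driven shaft turns at 110 / 2 = 55 RPM.

55 RPM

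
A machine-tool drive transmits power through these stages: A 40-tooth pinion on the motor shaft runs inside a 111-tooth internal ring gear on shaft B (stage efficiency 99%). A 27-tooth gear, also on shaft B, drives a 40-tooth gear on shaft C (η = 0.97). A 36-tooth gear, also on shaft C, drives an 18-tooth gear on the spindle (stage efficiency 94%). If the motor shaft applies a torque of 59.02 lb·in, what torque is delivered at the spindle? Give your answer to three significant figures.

internal gear 111/40 = 2.775 → τ = 59.02·2.775·0.99 = 162.14 lb·in
gear mesh 40/27 = 1.4815 → τ = 162.14·1.4815·0.97 = 233.01 lb·in
gear mesh 18/36 = 0.5 → τ = 233.01·0.5·0.94 = 109.51 lb·in

110 lb·in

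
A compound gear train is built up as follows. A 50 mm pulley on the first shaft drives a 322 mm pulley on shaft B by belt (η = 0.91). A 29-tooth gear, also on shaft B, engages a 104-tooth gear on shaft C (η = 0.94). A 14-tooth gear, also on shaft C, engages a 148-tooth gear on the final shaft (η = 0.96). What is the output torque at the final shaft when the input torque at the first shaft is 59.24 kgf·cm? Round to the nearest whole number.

11877 kgf·cm

belt 322/50 = 6.44 → τ = 59.24·6.44·0.91 = 347.17 kgf·cm
gear mesh 104/29 = 3.5862 → τ = 347.17·3.5862·0.94 = 1170.3 kgf·cm
gear mesh 148/14 = 10.571 → τ = 1170.3·10.571·0.96 = 11877 kgf·cm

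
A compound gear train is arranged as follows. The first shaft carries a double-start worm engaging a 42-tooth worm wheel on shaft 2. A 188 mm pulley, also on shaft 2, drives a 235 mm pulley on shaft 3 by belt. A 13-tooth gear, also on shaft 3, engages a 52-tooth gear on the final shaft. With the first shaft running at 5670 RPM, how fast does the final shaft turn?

54 RPM

worm 42/2 = 21 → 5670/21 = 270 RPM
belt 235/188 = 1.25 → 270/1.25 = 216 RPM
gear mesh 52/13 = 4 → 216/4 = 54 RPM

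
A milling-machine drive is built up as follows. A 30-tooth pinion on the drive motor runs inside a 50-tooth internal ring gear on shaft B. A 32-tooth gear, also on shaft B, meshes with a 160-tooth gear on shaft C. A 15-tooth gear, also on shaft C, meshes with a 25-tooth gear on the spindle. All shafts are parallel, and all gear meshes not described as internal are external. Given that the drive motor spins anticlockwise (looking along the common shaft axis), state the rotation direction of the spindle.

the drive motor → shaft B: internal mesh, same direction → CCW.
shaft B → shaft C: external mesh, 1 reversal → CW.
shaft C → the spindle: external mesh, 1 reversal → CCW.
2 reversals in total — an even number — so the spindle turns the same way as the drive motor.

anticlockwise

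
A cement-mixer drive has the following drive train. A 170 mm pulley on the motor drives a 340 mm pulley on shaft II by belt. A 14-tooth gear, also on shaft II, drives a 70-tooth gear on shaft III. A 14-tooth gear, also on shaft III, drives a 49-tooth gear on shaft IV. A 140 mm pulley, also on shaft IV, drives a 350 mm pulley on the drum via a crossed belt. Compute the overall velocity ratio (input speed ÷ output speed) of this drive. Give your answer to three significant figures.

87.5

Each stage contributes driven/driver: belt 340/170 = 2, gear mesh 70/14 = 5, gear mesh 49/14 = 3.5, belt 350/140 = 2.5.
Overall: 2 × 5 × 3.5 × 2.5 = 87.5.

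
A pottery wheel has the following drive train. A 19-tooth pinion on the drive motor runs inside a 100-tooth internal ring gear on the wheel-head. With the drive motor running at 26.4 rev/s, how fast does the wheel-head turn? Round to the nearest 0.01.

internal gear 100/19 = 5.2632 → 26.4/5.2632 = 5.016 rev/s

5.02 rev/s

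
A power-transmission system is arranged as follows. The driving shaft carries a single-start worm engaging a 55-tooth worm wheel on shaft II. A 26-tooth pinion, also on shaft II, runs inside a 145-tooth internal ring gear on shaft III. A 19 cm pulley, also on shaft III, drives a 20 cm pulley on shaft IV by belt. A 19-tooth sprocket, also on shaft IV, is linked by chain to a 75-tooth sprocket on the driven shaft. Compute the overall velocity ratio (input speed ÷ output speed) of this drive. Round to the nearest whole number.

Each stage contributes driven/driver: worm 55/1 = 55, internal gear 145/26 = 5.5769, belt 20/19 = 1.0526, chain 75/19 = 3.9474.
Overall: 55 × 5.5769 × 1.0526 × 3.9474 = 1274.5.

1275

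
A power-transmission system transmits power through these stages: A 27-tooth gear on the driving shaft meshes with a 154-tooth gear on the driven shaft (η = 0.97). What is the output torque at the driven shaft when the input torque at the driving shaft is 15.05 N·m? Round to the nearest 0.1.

gear mesh 154/27 = 5.7037 → τ = 15.05·5.7037·0.97 = 83.266 N·m

83.3 N·m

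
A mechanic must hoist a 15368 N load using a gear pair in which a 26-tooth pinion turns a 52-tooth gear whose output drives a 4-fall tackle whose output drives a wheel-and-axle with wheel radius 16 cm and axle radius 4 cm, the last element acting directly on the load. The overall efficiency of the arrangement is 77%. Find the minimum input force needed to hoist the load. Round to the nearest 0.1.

Gear pair MA = 52/26 = 2.
Block-and-tackle MA = number of supporting rope parts = 4.
Wheel-and-axle MA = R/r = 16/4 = 4.
Combined ideal MA = 2 × 4 × 4 = 32.
Actual MA = 32 × 0.77 = 24.64.
Effort = load / actual MA = 15368 / 24.64 = 623.7 N.

623.7 N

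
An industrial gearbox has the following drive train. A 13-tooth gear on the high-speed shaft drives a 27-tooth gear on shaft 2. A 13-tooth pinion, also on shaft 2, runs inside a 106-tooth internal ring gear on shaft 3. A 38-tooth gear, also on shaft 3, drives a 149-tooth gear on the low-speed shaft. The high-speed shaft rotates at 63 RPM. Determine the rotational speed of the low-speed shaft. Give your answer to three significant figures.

0.949 RPM

the high-speed shaft → shaft 2 (gear mesh, 27/13): 63 ÷ 2.0769 = 30.333 RPM
shaft 2 → shaft 3 (internal gear, 106/13): 30.333 ÷ 8.1538 = 3.7201 RPM
shaft 3 → the low-speed shaft (gear mesh, 149/38): 3.7201 ÷ 3.9211 = 0.94876 RPM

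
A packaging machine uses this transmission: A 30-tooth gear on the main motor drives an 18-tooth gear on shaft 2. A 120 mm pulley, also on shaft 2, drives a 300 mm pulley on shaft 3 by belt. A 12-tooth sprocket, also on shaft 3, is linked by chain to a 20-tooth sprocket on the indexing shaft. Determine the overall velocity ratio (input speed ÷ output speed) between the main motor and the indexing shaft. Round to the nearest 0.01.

2.50

Each stage contributes driven/driver: gear mesh 18/30 = 0.6, belt 300/120 = 2.5, chain 20/12 = 1.6667.
Overall: 0.6 × 2.5 × 1.6667 = 2.5.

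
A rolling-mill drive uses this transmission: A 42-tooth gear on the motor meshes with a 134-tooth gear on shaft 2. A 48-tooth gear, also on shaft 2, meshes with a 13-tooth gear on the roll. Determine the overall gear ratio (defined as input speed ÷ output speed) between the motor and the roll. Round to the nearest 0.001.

Each stage contributes driven/driver: gear mesh 134/42 = 3.1905, gear mesh 13/48 = 0.27083.
Overall: 3.1905 × 0.27083 = 0.86409.

0.864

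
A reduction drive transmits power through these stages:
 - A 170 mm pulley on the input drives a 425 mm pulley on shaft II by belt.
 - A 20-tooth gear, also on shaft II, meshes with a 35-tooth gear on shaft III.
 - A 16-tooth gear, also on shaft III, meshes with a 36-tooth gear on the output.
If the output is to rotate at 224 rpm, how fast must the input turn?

Overall ratio R = 2.5 × 1.75 × 2.25 = 9.8438.
Required input speed = output speed × R = 224 × 9.8438 = 2205 rpm.

2205 rpm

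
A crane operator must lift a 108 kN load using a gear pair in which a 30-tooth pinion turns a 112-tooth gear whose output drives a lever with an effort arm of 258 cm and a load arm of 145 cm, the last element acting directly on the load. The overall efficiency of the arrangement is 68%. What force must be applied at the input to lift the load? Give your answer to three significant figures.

Gear pair MA = 112/30 = 3.7333.
Lever MA = effort arm / load arm = 258/145 = 1.7793.
Combined ideal MA = 3.7333 × 1.7793 = 6.6428.
Actual MA = 6.6428 × 0.68 = 4.5171.
Effort = load / actual MA = 108 / 4.5171 = 23.909 kN.

23.9 kN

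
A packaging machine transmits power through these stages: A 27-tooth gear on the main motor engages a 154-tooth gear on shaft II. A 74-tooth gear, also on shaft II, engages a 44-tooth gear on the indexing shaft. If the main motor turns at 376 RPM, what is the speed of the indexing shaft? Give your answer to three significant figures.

111 RPM

the main motor → shaft II (gear mesh, 154/27): 376 ÷ 5.7037 = 65.922 RPM
shaft II → the indexing shaft (gear mesh, 44/74): 65.922 ÷ 0.59459 = 110.87 RPM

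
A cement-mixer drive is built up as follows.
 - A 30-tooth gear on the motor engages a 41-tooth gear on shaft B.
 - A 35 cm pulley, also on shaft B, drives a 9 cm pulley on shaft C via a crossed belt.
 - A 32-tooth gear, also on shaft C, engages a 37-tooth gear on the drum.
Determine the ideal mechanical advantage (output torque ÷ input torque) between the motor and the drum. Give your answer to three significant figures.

Each stage contributes driven/driver: gear mesh 41/30 = 1.3667, belt 9/35 = 0.25714, gear mesh 37/32 = 1.1562.
Overall: 1.3667 × 0.25714 × 1.1562 = 0.40634.

0.406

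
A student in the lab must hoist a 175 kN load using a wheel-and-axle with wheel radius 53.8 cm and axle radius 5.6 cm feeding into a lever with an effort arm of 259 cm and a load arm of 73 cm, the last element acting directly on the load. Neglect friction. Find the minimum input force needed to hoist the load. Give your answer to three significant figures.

5.13 kN

Wheel-and-axle MA = R/r = 53.8/5.6 = 9.6071.
Lever MA = effort arm / load arm = 259/73 = 3.5479.
Combined ideal MA = 9.6071 × 3.5479 = 34.086.
Effort = load / MA = 175 / 34.086 = 5.1341 kN.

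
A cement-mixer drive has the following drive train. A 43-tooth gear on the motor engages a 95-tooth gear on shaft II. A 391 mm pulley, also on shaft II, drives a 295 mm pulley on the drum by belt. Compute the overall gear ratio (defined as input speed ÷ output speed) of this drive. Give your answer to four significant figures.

1.667

Each stage contributes driven/driver: gear mesh 95/43 = 2.2093, belt 295/391 = 0.75448.
Overall: 2.2093 × 0.75448 = 1.6669.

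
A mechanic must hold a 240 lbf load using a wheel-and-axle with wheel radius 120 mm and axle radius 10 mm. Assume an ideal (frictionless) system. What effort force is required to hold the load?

Wheel-and-axle MA = R/r = 120/10 = 12.
Effort = load / MA = 240 / 12 = 20 lbf.

20 lbf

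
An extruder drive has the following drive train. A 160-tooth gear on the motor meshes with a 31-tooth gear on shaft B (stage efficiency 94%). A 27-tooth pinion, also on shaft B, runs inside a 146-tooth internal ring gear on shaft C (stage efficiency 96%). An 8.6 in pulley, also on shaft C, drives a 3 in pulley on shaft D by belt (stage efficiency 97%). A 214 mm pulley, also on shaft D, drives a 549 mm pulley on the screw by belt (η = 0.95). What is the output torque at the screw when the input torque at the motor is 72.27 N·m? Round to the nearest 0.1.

56.3 N·m

gear mesh 31/160 = 0.19375 → τ = 72.27·0.19375·0.94 = 13.162 N·m
internal gear 146/27 = 5.4074 → τ = 13.162·5.4074·0.96 = 68.326 N·m
belt 3/8.6 = 0.34884 → τ = 68.326·0.34884·0.97 = 23.12 N·m
belt 549/214 = 2.5654 → τ = 23.12·2.5654·0.95 = 56.346 N·m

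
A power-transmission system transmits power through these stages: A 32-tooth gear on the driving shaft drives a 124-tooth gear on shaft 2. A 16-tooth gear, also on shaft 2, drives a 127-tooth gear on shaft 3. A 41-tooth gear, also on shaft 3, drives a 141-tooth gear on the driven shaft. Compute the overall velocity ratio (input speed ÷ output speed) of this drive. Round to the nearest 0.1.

Each stage contributes driven/driver: gear mesh 124/32 = 3.875, gear mesh 127/16 = 7.9375, gear mesh 141/41 = 3.439.
Overall: 3.875 × 7.9375 × 3.439 = 105.78.

105.8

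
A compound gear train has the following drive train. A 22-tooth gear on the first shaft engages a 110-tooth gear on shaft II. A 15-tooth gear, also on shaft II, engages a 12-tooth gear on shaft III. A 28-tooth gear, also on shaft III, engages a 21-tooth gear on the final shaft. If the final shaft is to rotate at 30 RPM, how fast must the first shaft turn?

Overall ratio R = 5 × 0.8 × 0.75 = 3.
Required input speed = output speed × R = 30 × 3 = 90 RPM.

90 RPM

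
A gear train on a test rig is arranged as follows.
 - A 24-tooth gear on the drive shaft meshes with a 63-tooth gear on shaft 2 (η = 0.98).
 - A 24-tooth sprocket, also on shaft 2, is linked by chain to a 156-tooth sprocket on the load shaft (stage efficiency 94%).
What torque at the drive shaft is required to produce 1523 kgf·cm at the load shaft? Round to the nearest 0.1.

96.9 kgf·cm

Overall ratio R = 2.625 × 6.5 = 17.062; overall efficiency η = 0.98 × 0.94 = 0.9212.
Input torque = output torque / (R × η) = 1523 / (17.062 × 0.9212) = 96.895 kgf·cm.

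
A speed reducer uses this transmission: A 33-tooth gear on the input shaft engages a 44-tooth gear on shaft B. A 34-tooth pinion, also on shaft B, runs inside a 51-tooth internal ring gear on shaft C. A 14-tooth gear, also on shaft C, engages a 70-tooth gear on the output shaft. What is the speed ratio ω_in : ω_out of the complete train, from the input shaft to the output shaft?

Each stage contributes driven/driver: gear mesh 44/33 = 1.3333, internal gear 51/34 = 1.5, gear mesh 70/14 = 5.
Overall: 1.3333 × 1.5 × 5 = 10.

10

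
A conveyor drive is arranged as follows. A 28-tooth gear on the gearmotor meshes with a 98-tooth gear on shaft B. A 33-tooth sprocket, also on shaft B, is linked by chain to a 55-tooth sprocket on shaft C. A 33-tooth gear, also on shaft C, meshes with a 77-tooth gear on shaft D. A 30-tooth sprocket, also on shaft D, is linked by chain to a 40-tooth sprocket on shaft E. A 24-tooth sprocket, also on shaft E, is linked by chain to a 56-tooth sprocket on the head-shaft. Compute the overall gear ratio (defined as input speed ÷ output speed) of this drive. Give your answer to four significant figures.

42.35

Each stage contributes driven/driver: gear mesh 98/28 = 3.5, chain 55/33 = 1.6667, gear mesh 77/33 = 2.3333, chain 40/30 = 1.3333, chain 56/24 = 2.3333.
Overall: 3.5 × 1.6667 × 2.3333 × 1.3333 × 2.3333 = 42.346.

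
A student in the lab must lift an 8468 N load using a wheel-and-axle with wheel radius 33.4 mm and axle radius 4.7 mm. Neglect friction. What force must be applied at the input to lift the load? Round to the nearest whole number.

Wheel-and-axle MA = R/r = 33.4/4.7 = 7.1064.
Effort = load / MA = 8468 / 7.1064 = 1191.6 N.

1192 N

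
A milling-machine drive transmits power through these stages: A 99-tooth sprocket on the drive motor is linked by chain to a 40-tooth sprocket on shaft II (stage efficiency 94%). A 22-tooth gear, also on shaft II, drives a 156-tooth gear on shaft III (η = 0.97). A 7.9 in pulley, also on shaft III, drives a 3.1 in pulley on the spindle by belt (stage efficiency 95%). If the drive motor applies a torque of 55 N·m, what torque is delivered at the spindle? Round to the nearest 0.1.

53.6 N·m

chain 40/99 = 0.40404 → τ = 55·0.40404·0.94 = 20.889 N·m
gear mesh 156/22 = 7.0909 → τ = 20.889·7.0909·0.97 = 143.68 N·m
belt 3.1/7.9 = 0.39241 → τ = 143.68·0.39241·0.95 = 53.561 N·m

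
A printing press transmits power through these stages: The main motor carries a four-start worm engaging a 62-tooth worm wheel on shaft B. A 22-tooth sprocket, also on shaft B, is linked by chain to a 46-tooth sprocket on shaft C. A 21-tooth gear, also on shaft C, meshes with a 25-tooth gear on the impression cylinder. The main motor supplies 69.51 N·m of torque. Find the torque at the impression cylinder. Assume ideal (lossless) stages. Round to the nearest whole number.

Worm: ratio = 62/4 = 15.5; torque at shaft B = 69.51 × 15.5 = 1077.4 N·m.
Chain: ratio = 46/22 = 2.0909; torque at shaft C = 1077.4 × 2.0909 = 2252.8 N·m.
Gear mesh: ratio = 25/21 = 1.1905; torque at the impression cylinder = 2252.8 × 1.1905 = 2681.9 N·m.

2682 N·m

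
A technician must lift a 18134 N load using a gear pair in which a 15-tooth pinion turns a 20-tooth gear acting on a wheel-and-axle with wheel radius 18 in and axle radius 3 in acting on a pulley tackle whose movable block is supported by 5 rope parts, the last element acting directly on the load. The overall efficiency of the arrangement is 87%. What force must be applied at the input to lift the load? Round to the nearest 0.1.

Gear pair MA = 20/15 = 1.3333.
Wheel-and-axle MA = R/r = 18/3 = 6.
Block-and-tackle MA = number of supporting rope parts = 5.
Combined ideal MA = 1.3333 × 6 × 5 = 40.
Actual MA = 40 × 0.87 = 34.8.
Effort = load / actual MA = 18134 / 34.8 = 521.09 N.

521.1 N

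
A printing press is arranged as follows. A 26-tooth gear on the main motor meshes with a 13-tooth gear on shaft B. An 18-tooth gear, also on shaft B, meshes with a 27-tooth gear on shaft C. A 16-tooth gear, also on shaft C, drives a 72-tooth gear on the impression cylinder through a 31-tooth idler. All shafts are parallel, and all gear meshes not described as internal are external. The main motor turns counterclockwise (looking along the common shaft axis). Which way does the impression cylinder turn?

counterclockwise

the main motor → shaft B: external mesh, 1 reversal → CW.
shaft B → shaft C: external mesh, 1 reversal → CCW.
shaft C → the impression cylinder: driver → idler → driven is 2 external meshes, 2 reversals → CCW.
4 reversals in total — an even number — so the impression cylinder turns the same way as the main motor.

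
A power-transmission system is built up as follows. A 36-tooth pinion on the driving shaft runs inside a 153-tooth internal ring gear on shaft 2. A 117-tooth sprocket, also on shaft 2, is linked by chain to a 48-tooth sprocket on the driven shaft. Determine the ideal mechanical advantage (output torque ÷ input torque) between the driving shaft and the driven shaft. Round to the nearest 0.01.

Each stage contributes driven/driver: internal gear 153/36 = 4.25, chain 48/117 = 0.41026.
Overall: 4.25 × 0.41026 = 1.7436.

1.74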